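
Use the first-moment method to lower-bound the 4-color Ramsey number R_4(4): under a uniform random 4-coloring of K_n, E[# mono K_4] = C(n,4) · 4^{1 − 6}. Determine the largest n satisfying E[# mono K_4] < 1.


We need C(n, 4) · 4^{1 − 6} < 1, i.e. C(n, 4) < 4^{6 − 1} = 1024.
Check values of n near the boundary:
  n = 8: C(8, 4) = 70; 70 < 1024? YES
  n = 9: C(9, 4) = 126; 126 < 1024? YES
  n = 10: C(10, 4) = 210; 210 < 1024? YES
  n = 11: C(11, 4) = 330; 330 < 1024? YES
  n = 12: C(12, 4) = 495; 495 < 1024? YES
  n = 13: C(13, 4) = 715; 715 < 1024? YES
  n = 14: C(14, 4) = 1001; 1001 < 1024? YES
  n = 15: C(15, 4) = 1365; 1365 < 1024? NO
The largest n with C(n, 4) < 1024 is n = 14 (where E[X] = 1001/1024 ≈ 0.9775). Hence R_4(4) > 14, i.e. R_4(4) ≥ 15.

Largest n = 14; hence R_4(4) > 14.


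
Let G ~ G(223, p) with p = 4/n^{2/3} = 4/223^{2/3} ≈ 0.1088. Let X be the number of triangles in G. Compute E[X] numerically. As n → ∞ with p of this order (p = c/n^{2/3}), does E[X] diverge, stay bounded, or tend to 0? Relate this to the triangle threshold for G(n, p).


Number of potential triangles: C(223, 3) = 1823471.
Each occurs with probability p³ ≈ (0.1088)³ ≈ 1.286975e-03.
By linearity: E[X] = C(223, 3)·p³ ≈ 1823471 · 1.286975e-03 ≈ 2346.7623.
Since α = 2/3 < 1, p = c/n^{2/3} ≫ 1/n is above the triangle threshold p ~ 1/n. Asymptotically E[X] ~ (c³/6)·n^{3(1−α)} = (4³/6)·n^{1} → ∞; triangles are abundant w.h.p.

E[X] ≈ 2346.7623; in regime p = Θ(1/n^{2/3}) E[X] diverges (above the triangle threshold p ~ 1/n).


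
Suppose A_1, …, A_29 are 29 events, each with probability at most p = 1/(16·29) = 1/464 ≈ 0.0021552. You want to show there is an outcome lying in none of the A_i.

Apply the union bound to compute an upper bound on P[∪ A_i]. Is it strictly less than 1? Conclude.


Union bound: P[∪_{i=1}^{29} A_i] ≤ Σ_i P[A_i] ≤ 29·p = 29·(1/464) = 1/16.
Numerically: 1/16 ≈ 0.0625000.
Is 1/16 < 1? YES.
Since P[∪ A_i] ≤ 1/16 < 1, the complement has P[∩ A_i^c] ≥ 1 − 1/16 = 15/16 > 0, so some outcome avoids every A_i.

29·p = 1/16 ≈ 0.0625000; existence CERTIFIED by the union bound.


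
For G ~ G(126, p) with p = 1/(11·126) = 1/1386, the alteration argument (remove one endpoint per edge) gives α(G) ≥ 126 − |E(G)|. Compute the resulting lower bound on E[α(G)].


E[|E(G)|] = C(126, 2)·p = 7875 · (1/1386) = 125/22.
E[α(G)] ≥ n − E[|E(G)|] = 126 − 125/22 = 2647/22.
Numerically: ≈ 120.318.
(This is only a lower bound; the true E[α(G)] may be larger.)

E[α(G)] ≥ 2647/22 ≈ 120.318.


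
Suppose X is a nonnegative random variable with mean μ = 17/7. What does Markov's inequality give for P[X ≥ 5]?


μ = E[X] = 17/7, a = 5.
Markov: P[X ≥ 5] ≤ μ/a = (17/7)/5 = 17/35.
Numerically: ≈ 0.4857.
(Since a = 5 > μ = 2.4286, the bound 17/35 is < 1 and informative.)

P[X ≥ 5] ≤ 17/35 ≈ 0.4857.


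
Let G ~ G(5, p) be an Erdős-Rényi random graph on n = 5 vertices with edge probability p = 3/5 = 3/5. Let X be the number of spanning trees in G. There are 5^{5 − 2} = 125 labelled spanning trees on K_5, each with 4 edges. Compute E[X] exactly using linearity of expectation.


K_5 has 5^{5 − 2} = 125 labelled spanning trees.
For each such spanning tree H, let X_H = 1 if all 4 edges of H are present in G. Then P[X_H = 1] = p^{4} = (3/5)^{4} = 81/625.
Summing the indicators: E[X] = Σ_H E[X_H] = 125 · p^{4} = 125 · 81/625 = 81/5.
Numerically: E[X] ≈ 16.2.

E[X] = 125 · (3/5)^{4} = 81/5 ≈ 16.2.


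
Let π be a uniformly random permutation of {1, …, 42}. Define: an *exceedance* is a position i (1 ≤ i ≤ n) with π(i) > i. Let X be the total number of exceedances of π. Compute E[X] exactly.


Write X = Σ_{i=1}^{42} X_i, where X_i = 1_{π(i) > i}.
For each fixed i, π(i) is uniform over {1, …, 42} (marginal of a uniform permutation), so P[π(i) > i] = (n − i)/n. Summing: Σ_{i=1}^{42} (n − i)/n = (0 + 1 + … + 41)/42 = 42(42 − 1)/(2·42) = (42 − 1)/2.
Hence E[X] = Σ_{i=1}^{42} (42 − i)/42 = 41/2 ≈ 20.500.

E[X] = 41/2 = 20.500.


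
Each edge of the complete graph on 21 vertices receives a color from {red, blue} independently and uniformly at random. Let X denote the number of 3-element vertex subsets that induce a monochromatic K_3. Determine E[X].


Let X = Σ_S X_S over the C(21, 3) = 1330 subsets S of size 3, where X_S = 1 if the K_3 on S is monochromatic.
For a fixed S, the K_3 on S has C(3, 2) = 3 edges. P[all 3 edges red] = (1/2)^3, and likewise for blue, so P[monochromatic] = 2·(1/2)^3 = 2^{1 − 3} = 1/4.
By linearity of expectation: E[X] = C(21, 3) · 2^{1 − 3} = 1330 · 1/4 = 665/2.
Numerically: E[X] ≈ 332.50000.

E[X] = C(21,3)·2^(1−C(3,2)) = 665/2 ≈ 332.50000.


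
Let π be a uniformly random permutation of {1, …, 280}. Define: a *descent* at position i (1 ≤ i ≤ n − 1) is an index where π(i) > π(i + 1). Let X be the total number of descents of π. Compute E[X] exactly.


Write X = Σ X_I over i = 1, …, 279, with X_I the indicator of one descent.
There are 279 indicators.
For each fixed i, the pair (π(i), π(i+1)) is a uniformly random ordered pair of distinct values from {1, …, 280}; by symmetry P[π(i) > π(i+1)] = 1/2.
By linearity: E[X] = 279 · (1/2) = (280 − 1) · (1/2) = 279/2 ≈ 139.500000.

E[X] = 279/2 = 139.500000.


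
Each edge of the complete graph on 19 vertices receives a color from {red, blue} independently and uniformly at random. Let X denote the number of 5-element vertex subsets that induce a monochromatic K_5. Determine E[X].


Let X = Σ_S X_S over the C(19, 5) = 11628 subsets S of size 5, where X_S = 1 if the K_5 on S is monochromatic.
For a fixed S, the K_5 on S has C(5, 2) = 10 edges. P[all 10 edges red] = (1/2)^10, and likewise for blue, so P[monochromatic] = 2·(1/2)^10 = 2^{1 − 10} = 1/512.
By linearity of expectation: E[X] = C(19, 5) · 2^{1 − 10} = 11628 · 1/512 = 2907/128.
Numerically: E[X] ≈ 22.7109.

E[X] = C(19,5)·2^(1−C(5,2)) = 2907/128 ≈ 22.7109.


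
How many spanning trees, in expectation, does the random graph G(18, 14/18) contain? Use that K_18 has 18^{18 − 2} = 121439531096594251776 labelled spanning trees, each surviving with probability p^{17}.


K_18 has 18^{18 − 2} = 121439531096594251776 labelled spanning trees.
For each such spanning tree H, let X_H = 1 if all 17 edges of H are present in G. Then P[X_H = 1] = p^{17} = (7/9)^{17} = 232630513987207/16677181699666569.
By linearity of expectation: E[X] = Σ_H E[X_H] = 121439531096594251776 · p^{17} = 121439531096594251776 · 232630513987207/16677181699666569 = 15245673364665597952/9.
Numerically: E[X] ≈ 1.694e+18.

E[X] = 121439531096594251776 · (7/9)^{17} = 15245673364665597952/9 ≈ 1.694e+18.


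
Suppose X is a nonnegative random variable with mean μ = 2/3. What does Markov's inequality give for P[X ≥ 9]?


μ = E[X] = 2/3, a = 9.
Markov: P[X ≥ 9] ≤ μ/a = (2/3)/9 = 2/27.
Numerically: ≈ 0.07407.
(Since a = 9 > μ = 0.66667, the bound 2/27 is < 1 and informative.)

P[X ≥ 9] ≤ 2/27 ≈ 0.07407.


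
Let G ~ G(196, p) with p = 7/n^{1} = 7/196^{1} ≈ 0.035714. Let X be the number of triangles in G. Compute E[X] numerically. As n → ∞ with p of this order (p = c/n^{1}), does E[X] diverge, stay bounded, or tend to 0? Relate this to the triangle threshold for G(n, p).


Number of potential triangles: C(196, 3) = 1235780.
Each occurs with probability p³ ≈ (0.035714)³ ≈ 4.5553936e-05.
By linearity: E[X] = C(196, 3)·p³ ≈ 1235780 · 4.5553936e-05 ≈ 56.29464.
Here α = 1, so p = 7/n is exactly at the triangle threshold p ~ 1/n. Asymptotically E[X] → c³/6 = 7³/6 = 343/6 ≈ 57.16667, a bounded constant. In this regime the triangle count is asymptotically Poisson(c³/6).

E[X] ≈ 56.29464; in regime p = Θ(1/n^{1}) E[X] stays bounded (at the triangle threshold p ~ 1/n).


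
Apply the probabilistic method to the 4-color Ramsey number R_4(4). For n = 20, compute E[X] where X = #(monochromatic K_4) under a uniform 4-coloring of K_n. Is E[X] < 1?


E[X] = C(20, 4) · 4^{1 − 6} = 4845 · 4^{−5} = 4845/1024.
As a reduced fraction: E[X] = 4845/1024 ≈ 4.731445.
Is E[X] < 1? NO.
Since E[X] ≥ 1, the first-moment bound is inconclusive at n = 20; it does NOT by itself certify R_4(4) > 20.

E[X] = 4845/1024 ≈ 4.731445; E[X] ≥ 1; first-moment method inconclusive here.


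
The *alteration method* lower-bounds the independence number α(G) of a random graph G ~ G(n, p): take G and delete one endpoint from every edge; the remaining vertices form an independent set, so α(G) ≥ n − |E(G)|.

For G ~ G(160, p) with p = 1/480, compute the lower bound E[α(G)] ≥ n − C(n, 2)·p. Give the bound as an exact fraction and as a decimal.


E[|E(G)|] = C(160, 2)·p = 12720 · (1/480) = 53/2.
E[α(G)] ≥ n − E[|E(G)|] = 160 − 53/2 = 267/2.
Numerically: ≈ 133.50000.
(This is only a lower bound; the true E[α(G)] may be larger.)

E[α(G)] ≥ 267/2 ≈ 133.50000.


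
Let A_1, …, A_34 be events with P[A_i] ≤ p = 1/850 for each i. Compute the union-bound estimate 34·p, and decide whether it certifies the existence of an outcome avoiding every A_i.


Union bound: P[∪_{i=1}^{34} A_i] ≤ Σ_i P[A_i] ≤ 34·p = 34·(1/850) = 1/25.
Numerically: 1/25 ≈ 0.04000.
Is 1/25 < 1? YES.
Since P[∪ A_i] ≤ 1/25 < 1, the complement has P[∩ A_i^c] ≥ 1 − 1/25 = 24/25 > 0, so some outcome avoids every A_i.

34·p = 1/25 ≈ 0.04000; existence CERTIFIED by the union bound.


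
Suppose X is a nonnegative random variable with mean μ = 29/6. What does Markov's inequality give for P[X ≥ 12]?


μ = E[X] = 29/6, a = 12.
Markov: P[X ≥ 12] ≤ μ/a = (29/6)/12 = 29/72.
Numerically: ≈ 0.402778.
(Since a = 12 > μ = 4.833333, the bound 29/72 is < 1 and informative.)

P[X ≥ 12] ≤ 29/72 ≈ 0.402778.


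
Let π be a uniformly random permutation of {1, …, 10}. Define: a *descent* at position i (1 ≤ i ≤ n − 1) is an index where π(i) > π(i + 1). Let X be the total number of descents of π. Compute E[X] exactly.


Write X = Σ X_I over i = 1, …, 9, with X_I the indicator of one descent.
There are 9 indicators.
For each fixed i, the pair (π(i), π(i+1)) is a uniformly random ordered pair of distinct values from {1, …, 10}; by symmetry P[π(i) > π(i+1)] = 1/2.
By linearity: E[X] = 9 · (1/2) = (10 − 1) · (1/2) = 9/2 ≈ 4.500.

E[X] = 9/2 = 4.500.


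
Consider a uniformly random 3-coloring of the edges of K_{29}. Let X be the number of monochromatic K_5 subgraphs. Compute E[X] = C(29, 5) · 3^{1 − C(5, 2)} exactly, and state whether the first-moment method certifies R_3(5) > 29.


E[X] = C(29, 5) · 3^{1 − 10} = 118755 · 3^{−9} = 118755/19683.
As a reduced fraction: E[X] = 13195/2187 ≈ 6.03338.
Is E[X] < 1? NO.
Since E[X] ≥ 1, the first-moment bound is inconclusive at n = 29; it does NOT by itself certify R_3(5) > 29.

E[X] = 13195/2187 ≈ 6.03338; E[X] ≥ 1; first-moment method inconclusive here.


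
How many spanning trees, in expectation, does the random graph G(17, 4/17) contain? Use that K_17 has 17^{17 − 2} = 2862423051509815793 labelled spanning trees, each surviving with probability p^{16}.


K_17 has 17^{17 − 2} = 2862423051509815793 labelled spanning trees.
For each such spanning tree H, let X_H = 1 if all 16 edges of H are present in G. Then P[X_H = 1] = p^{16} = (4/17)^{16} = 4294967296/48661191875666868481.
By linearity: E[X] = Σ_H E[X_H] = 2862423051509815793 · p^{16} = 2862423051509815793 · 4294967296/48661191875666868481 = 4294967296/17.
Numerically: E[X] ≈ 2.53e+08.

E[X] = 2862423051509815793 · (4/17)^{16} = 4294967296/17 ≈ 2.53e+08.


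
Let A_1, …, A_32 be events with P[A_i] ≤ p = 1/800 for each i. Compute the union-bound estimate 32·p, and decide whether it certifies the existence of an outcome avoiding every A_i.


Union bound: P[∪_{i=1}^{32} A_i] ≤ Σ_i P[A_i] ≤ 32·p = 32·(1/800) = 1/25.
Numerically: 1/25 ≈ 0.0400.
Is 1/25 < 1? YES.
Since P[∪ A_i] ≤ 1/25 < 1, the complement has P[∩ A_i^c] ≥ 1 − 1/25 = 24/25 > 0, so some outcome avoids every A_i.

32·p = 1/25 ≈ 0.0400; existence CERTIFIED by the union bound.


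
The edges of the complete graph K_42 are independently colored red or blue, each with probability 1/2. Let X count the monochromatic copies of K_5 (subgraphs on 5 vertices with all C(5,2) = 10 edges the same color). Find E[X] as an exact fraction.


Let X = Σ_S X_S over the C(42, 5) = 850668 subsets S of size 5, where X_S = 1 if the K_5 on S is monochromatic.
For a fixed S, the K_5 on S has C(5, 2) = 10 edges. P[all 10 edges red] = (1/2)^10, and likewise for blue, so P[monochromatic] = 2·(1/2)^10 = 2^{1 − 10} = 1/512.
Summing: E[X] = C(42, 5) · 2^{1 − 10} = 850668 · 1/512 = 212667/128.
Numerically: E[X] ≈ 1661.460938.

E[X] = C(42,5)·2^(1−C(5,2)) = 212667/128 ≈ 1661.460938.


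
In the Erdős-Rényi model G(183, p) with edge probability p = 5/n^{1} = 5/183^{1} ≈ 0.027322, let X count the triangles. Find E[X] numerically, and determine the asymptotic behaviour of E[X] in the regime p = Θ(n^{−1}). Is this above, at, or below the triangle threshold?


Number of potential triangles: C(183, 3) = 1004731.
Each occurs with probability p³ ≈ (0.027322)³ ≈ 2.0396551e-05.
By linearity: E[X] = C(183, 3)·p³ ≈ 1004731 · 2.0396551e-05 ≈ 20.49305.
Here α = 1, so p = 5/n is exactly at the triangle threshold p ~ 1/n. Asymptotically E[X] → c³/6 = 5³/6 = 125/6 ≈ 20.83333, a bounded constant. In this regime the triangle count is asymptotically Poisson(c³/6).

E[X] ≈ 20.49305; in regime p = Θ(1/n^{1}) E[X] stays bounded (at the triangle threshold p ~ 1/n).


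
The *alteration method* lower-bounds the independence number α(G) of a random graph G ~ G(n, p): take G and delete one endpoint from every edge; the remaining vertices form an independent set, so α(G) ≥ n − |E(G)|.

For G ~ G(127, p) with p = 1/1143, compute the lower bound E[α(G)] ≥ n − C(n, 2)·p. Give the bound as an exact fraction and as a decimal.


E[|E(G)|] = C(127, 2)·p = 8001 · (1/1143) = 7.
E[α(G)] ≥ n − E[|E(G)|] = 127 − 7 = 120.
Numerically: ≈ 120.0000.
(This is only a lower bound; the true E[α(G)] may be larger.)

E[α(G)] ≥ 120 ≈ 120.0000.


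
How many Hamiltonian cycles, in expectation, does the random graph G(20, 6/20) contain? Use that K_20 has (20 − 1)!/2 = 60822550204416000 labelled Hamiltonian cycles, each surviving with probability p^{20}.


K_20 has (20 − 1)!/2 = 60822550204416000 labelled Hamiltonian cycles.
For each such Hamiltonian cycle H, let X_H = 1 if all 20 edges of H are present in G. Then P[X_H = 1] = p^{20} = (3/10)^{20} = 3486784401/100000000000000000000.
By linearity of expectation: E[X] = Σ_H E[X_H] = 60822550204416000 · p^{20} = 60822550204416000 · 3486784401/100000000000000000000 = 51776152168407487821/24414062500000.
Numerically: E[X] ≈ 2.1208e+06.

E[X] = 60822550204416000 · (3/10)^{20} = 51776152168407487821/24414062500000 ≈ 2.1208e+06.


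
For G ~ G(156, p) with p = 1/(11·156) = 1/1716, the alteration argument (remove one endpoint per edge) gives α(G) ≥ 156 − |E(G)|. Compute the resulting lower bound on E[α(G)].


E[|E(G)|] = C(156, 2)·p = 12090 · (1/1716) = 155/22.
E[α(G)] ≥ n − E[|E(G)|] = 156 − 155/22 = 3277/22.
Numerically: ≈ 148.954545.
(This is only a lower bound; the true E[α(G)] may be larger.)

E[α(G)] ≥ 3277/22 ≈ 148.954545.


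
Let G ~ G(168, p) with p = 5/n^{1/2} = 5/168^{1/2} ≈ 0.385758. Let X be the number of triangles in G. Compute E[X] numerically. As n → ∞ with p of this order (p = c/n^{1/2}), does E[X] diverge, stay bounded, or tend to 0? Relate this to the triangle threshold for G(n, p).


Number of potential triangles: C(168, 3) = 776216.
Each occurs with probability p³ ≈ (0.385758)³ ≈ 5.74045201e-02.
By linearity: E[X] = C(168, 3)·p³ ≈ 776216 · 5.74045201e-02 ≈ 44558.306955.
Since α = 1/2 < 1, p = c/n^{1/2} ≫ 1/n is above the triangle threshold p ~ 1/n. Asymptotically E[X] ~ (c³/6)·n^{3(1−α)} = (5³/6)·n^{1.5} → ∞; triangles are abundant w.h.p.

E[X] ≈ 44558.306955; in regime p = Θ(1/n^{1/2}) E[X] diverges (above the triangle threshold p ~ 1/n).


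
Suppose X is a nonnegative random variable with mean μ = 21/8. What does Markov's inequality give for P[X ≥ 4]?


μ = E[X] = 21/8, a = 4.
Markov: P[X ≥ 4] ≤ μ/a = (21/8)/4 = 21/32.
Numerically: ≈ 0.656.
(Since a = 4 > μ = 2.625, the bound 21/32 is < 1 and informative.)

P[X ≥ 4] ≤ 21/32 ≈ 0.656.


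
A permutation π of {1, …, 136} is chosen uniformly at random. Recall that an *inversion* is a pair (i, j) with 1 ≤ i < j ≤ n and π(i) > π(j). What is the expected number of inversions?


Write X = Σ X_I over the C(136, 2) = 9180 pairs i < j, with X_I the indicator of one inversion.
There are 9180 indicators.
For each fixed pair i < j, the values π(i) and π(j) are two distinct elements of {1, …, 136} in uniformly random order; by symmetry P[π(i) > π(j)] = 1/2.
By linearity: E[X] = 9180 · (1/2) = C(136, 2) · (1/2) = 9180/2 = 4590 ≈ 4590.000000.

E[X] = 4590 = 4590.000000.


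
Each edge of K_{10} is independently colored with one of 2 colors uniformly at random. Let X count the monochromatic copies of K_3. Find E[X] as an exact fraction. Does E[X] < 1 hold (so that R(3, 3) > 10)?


E[X] = C(10, 3) · 2^{1 − 3} = 120 · 2^{−2} = 120/4.
As a reduced fraction: E[X] = 30 ≈ 30.00000.
Is E[X] < 1? NO.
Since E[X] ≥ 1, the first-moment bound is inconclusive at n = 10; it does NOT by itself certify R(3, 3) > 10.

E[X] = 30 ≈ 30.00000; E[X] ≥ 1; first-moment method inconclusive here.


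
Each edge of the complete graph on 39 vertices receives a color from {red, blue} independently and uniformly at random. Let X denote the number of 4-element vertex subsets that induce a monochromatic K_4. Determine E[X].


Let X = Σ_S X_S over the C(39, 4) = 82251 subsets S of size 4, where X_S = 1 if the K_4 on S is monochromatic.
For a fixed S, the K_4 on S has C(4, 2) = 6 edges. P[all 6 edges red] = (1/2)^6, and likewise for blue, so P[monochromatic] = 2·(1/2)^6 = 2^{1 − 6} = 1/32.
Summing: E[X] = C(39, 4) · 2^{1 − 6} = 82251 · 1/32 = 82251/32.
Numerically: E[X] ≈ 2570.34375.

E[X] = C(39,4)·2^(1−C(4,2)) = 82251/32 ≈ 2570.34375.


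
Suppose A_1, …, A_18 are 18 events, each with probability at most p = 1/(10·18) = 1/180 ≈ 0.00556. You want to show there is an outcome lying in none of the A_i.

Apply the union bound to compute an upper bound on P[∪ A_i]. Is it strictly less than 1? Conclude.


Union bound: P[∪_{i=1}^{18} A_i] ≤ Σ_i P[A_i] ≤ 18·p = 18·(1/180) = 1/10.
Numerically: 1/10 ≈ 0.10000.
Is 1/10 < 1? YES.
Since P[∪ A_i] ≤ 1/10 < 1, the complement has P[∩ A_i^c] ≥ 1 − 1/10 = 9/10 > 0, so some outcome avoids every A_i.

18·p = 1/10 ≈ 0.10000; existence CERTIFIED by the union bound.


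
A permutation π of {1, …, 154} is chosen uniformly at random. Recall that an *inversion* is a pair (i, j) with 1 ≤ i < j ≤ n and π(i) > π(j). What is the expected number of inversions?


Write X = Σ X_I over the C(154, 2) = 11781 pairs i < j, with X_I the indicator of one inversion.
There are 11781 indicators.
For each fixed pair i < j, the values π(i) and π(j) are two distinct elements of {1, …, 154} in uniformly random order; by symmetry P[π(i) > π(j)] = 1/2.
By linearity: E[X] = 11781 · (1/2) = C(154, 2) · (1/2) = 11781/2 = 11781/2 ≈ 5890.50000.

E[X] = 11781/2 = 5890.50000.


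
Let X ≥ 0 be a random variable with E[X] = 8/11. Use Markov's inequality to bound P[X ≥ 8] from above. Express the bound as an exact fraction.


μ = E[X] = 8/11, a = 8.
Markov: P[X ≥ 8] ≤ μ/a = (8/11)/8 = 1/11.
Numerically: ≈ 0.0909.
(Since a = 8 > μ = 0.7273, the bound 1/11 is < 1 and informative.)

P[X ≥ 8] ≤ 1/11 ≈ 0.0909.


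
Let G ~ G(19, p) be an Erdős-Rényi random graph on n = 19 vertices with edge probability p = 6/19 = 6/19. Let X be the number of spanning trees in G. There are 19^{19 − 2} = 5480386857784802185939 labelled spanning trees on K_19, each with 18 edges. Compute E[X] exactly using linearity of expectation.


K_19 has 19^{19 − 2} = 5480386857784802185939 labelled spanning trees.
For each such spanning tree H, let X_H = 1 if all 18 edges of H are present in G. Then P[X_H = 1] = p^{18} = (6/19)^{18} = 101559956668416/104127350297911241532841.
By linearity: E[X] = Σ_H E[X_H] = 5480386857784802185939 · p^{18} = 5480386857784802185939 · 101559956668416/104127350297911241532841 = 101559956668416/19.
Numerically: E[X] ≈ 5.345e+12.

E[X] = 5480386857784802185939 · (6/19)^{18} = 101559956668416/19 ≈ 5.345e+12.


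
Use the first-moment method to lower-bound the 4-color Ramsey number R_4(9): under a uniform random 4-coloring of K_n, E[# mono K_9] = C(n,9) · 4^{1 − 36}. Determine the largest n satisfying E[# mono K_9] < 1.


We need C(n, 9) · 4^{1 − 36} < 1, i.e. C(n, 9) < 4^{36 − 1} = 1180591620717411303424.
Check values of n near the boundary:
  n = 908: C(908, 9) = 1111058428637338083100; 1111058428637338083100 < 1180591620717411303424? YES
  n = 909: C(909, 9) = 1122169012923711463931; 1122169012923711463931 < 1180591620717411303424? YES
  n = 910: C(910, 9) = 1133378248346922788210; 1133378248346922788210 < 1180591620717411303424? YES
  n = 911: C(911, 9) = 1144686900492291197405; 1144686900492291197405 < 1180591620717411303424? YES
  n = 912: C(912, 9) = 1156095740032081475120; 1156095740032081475120 < 1180591620717411303424? YES
  n = 913: C(913, 9) = 1167605542753639808390; 1167605542753639808390 < 1180591620717411303424? YES
  n = 914: C(914, 9) = 1179217089587653905932; 1179217089587653905932 < 1180591620717411303424? YES
  n = 915: C(915, 9) = 1190931166636537885130; 1190931166636537885130 < 1180591620717411303424? NO
  n = 916: C(916, 9) = 1202748565202942340440; 1202748565202942340440 < 1180591620717411303424? NO
  n = 917: C(917, 9) = 1214670081818390006810; 1214670081818390006810 < 1180591620717411303424? NO
The largest n with C(n, 9) < 1180591620717411303424 is n = 914 (where E[X] = 294804272396913476483/295147905179352825856 ≈ 0.99884). Hence R_4(9) > 914, i.e. R_4(9) ≥ 915.

Largest n = 914; hence R_4(9) > 914.


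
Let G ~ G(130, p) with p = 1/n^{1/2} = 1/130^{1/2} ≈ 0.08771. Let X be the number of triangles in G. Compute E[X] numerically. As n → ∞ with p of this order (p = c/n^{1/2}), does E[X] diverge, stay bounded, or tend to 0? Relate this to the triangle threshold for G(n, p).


Number of potential triangles: C(130, 3) = 357760.
Each occurs with probability p³ ≈ (0.08771)³ ≈ 6.746600e-04.
By linearity: E[X] = C(130, 3)·p³ ≈ 357760 · 6.746600e-04 ≈ 241.3664.
Since α = 1/2 < 1, p = c/n^{1/2} ≫ 1/n is above the triangle threshold p ~ 1/n. Asymptotically E[X] ~ (c³/6)·n^{3(1−α)} = (1³/6)·n^{1.5} → ∞; triangles are abundant w.h.p.

E[X] ≈ 241.3664; in regime p = Θ(1/n^{1/2}) E[X] diverges (above the triangle threshold p ~ 1/n).


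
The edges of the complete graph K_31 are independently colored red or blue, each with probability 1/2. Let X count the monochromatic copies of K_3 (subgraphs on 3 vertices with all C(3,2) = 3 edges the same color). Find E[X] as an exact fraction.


Let X = Σ_S X_S over the C(31, 3) = 4495 subsets S of size 3, where X_S = 1 if the K_3 on S is monochromatic.
For a fixed S, the K_3 on S has C(3, 2) = 3 edges. P[all 3 edges red] = (1/2)^3, and likewise for blue, so P[monochromatic] = 2·(1/2)^3 = 2^{1 − 3} = 1/4.
By linearity: E[X] = C(31, 3) · 2^{1 − 3} = 4495 · 1/4 = 4495/4.
Numerically: E[X] ≈ 1123.750.

E[X] = C(31,3)·2^(1−C(3,2)) = 4495/4 ≈ 1123.750.


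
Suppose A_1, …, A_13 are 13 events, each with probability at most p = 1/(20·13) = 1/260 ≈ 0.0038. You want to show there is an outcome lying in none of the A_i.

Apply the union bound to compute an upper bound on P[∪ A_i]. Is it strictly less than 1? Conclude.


Union bound: P[∪_{i=1}^{13} A_i] ≤ Σ_i P[A_i] ≤ 13·p = 13·(1/260) = 1/20.
Numerically: 1/20 ≈ 0.0500.
Is 1/20 < 1? YES.
Since P[∪ A_i] ≤ 1/20 < 1, the complement has P[∩ A_i^c] ≥ 1 − 1/20 = 19/20 > 0, so some outcome avoids every A_i.

13·p = 1/20 ≈ 0.0500; existence CERTIFIED by the union bound.


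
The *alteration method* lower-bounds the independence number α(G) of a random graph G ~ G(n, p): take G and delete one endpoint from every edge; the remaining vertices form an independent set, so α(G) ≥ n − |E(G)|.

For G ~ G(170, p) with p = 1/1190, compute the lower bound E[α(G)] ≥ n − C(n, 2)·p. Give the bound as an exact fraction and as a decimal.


E[|E(G)|] = C(170, 2)·p = 14365 · (1/1190) = 169/14.
E[α(G)] ≥ n − E[|E(G)|] = 170 − 169/14 = 2211/14.
Numerically: ≈ 157.929.
(This is only a lower bound; the true E[α(G)] may be larger.)

E[α(G)] ≥ 2211/14 ≈ 157.929.


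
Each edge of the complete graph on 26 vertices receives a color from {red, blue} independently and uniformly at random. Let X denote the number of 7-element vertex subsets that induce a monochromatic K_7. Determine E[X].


Let X = Σ_S X_S over the C(26, 7) = 657800 subsets S of size 7, where X_S = 1 if the K_7 on S is monochromatic.
For a fixed S, the K_7 on S has C(7, 2) = 21 edges. P[all 21 edges red] = (1/2)^21, and likewise for blue, so P[monochromatic] = 2·(1/2)^21 = 2^{1 − 21} = 1/1048576.
By linearity of expectation: E[X] = C(26, 7) · 2^{1 − 21} = 657800 · 1/1048576 = 82225/131072.
Numerically: E[X] ≈ 0.6273.

E[X] = C(26,7)·2^(1−C(7,2)) = 82225/131072 ≈ 0.6273.


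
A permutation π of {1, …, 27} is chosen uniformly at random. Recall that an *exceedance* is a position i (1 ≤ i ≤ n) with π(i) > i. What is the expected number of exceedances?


Write X = Σ_{i=1}^{27} X_i, where X_i = 1_{π(i) > i}.
For each fixed i, π(i) is uniform over {1, …, 27} (marginal of a uniform permutation), so P[π(i) > i] = (n − i)/n. Summing: Σ_{i=1}^{27} (n − i)/n = (0 + 1 + … + 26)/27 = 27(27 − 1)/(2·27) = (27 − 1)/2.
Hence E[X] = Σ_{i=1}^{27} (27 − i)/27 = 13 ≈ 13.0000.

E[X] = 13 = 13.0000.


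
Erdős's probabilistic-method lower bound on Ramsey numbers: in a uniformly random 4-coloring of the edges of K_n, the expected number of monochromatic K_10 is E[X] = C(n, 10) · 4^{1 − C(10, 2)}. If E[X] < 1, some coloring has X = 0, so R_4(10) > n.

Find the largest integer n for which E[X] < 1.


We need C(n, 10) · 4^{1 − 45} < 1, i.e. C(n, 10) < 4^{45 − 1} = 309485009821345068724781056.
Check values of n near the boundary:
  n = 2021: C(2021, 10) = 306347841644770462864800616; 306347841644770462864800616 < 309485009821345068724781056? YES
  n = 2022: C(2022, 10) = 307870445231474093395937796; 307870445231474093395937796 < 309485009821345068724781056? YES
  n = 2023: C(2023, 10) = 309399856285778485315440716; 309399856285778485315440716 < 309485009821345068724781056? YES
  n = 2024: C(2024, 10) = 310936101848269937576192656; 310936101848269937576192656 < 309485009821345068724781056? NO
  n = 2025: C(2025, 10) = 312479209053472269772600560; 312479209053472269772600560 < 309485009821345068724781056? NO
  n = 2026: C(2026, 10) = 314029205130126398094885285; 314029205130126398094885285 < 309485009821345068724781056? NO
The largest n with C(n, 10) < 309485009821345068724781056 is n = 2023 (where E[X] = 77349964071444621328860179/77371252455336267181195264 ≈ 0.999725). Hence R_4(10) > 2023, i.e. R_4(10) ≥ 2024.

Largest n = 2023; hence R_4(10) > 2023.


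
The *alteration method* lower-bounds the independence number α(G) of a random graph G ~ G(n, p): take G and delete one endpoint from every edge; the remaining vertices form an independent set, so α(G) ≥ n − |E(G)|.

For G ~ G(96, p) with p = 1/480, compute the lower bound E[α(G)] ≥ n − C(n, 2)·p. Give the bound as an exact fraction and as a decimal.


E[|E(G)|] = C(96, 2)·p = 4560 · (1/480) = 19/2.
E[α(G)] ≥ n − E[|E(G)|] = 96 − 19/2 = 173/2.
Numerically: ≈ 86.50000.
(This is only a lower bound; the true E[α(G)] may be larger.)

E[α(G)] ≥ 173/2 ≈ 86.50000.


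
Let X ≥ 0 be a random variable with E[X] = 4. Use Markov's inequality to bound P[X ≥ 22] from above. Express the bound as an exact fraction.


μ = E[X] = 4, a = 22.
Markov: P[X ≥ 22] ≤ μ/a = (4)/22 = 2/11.
Numerically: ≈ 0.182.
(Since a = 22 > μ = 4.000, the bound 2/11 is < 1 and informative.)

P[X ≥ 22] ≤ 2/11 ≈ 0.182.


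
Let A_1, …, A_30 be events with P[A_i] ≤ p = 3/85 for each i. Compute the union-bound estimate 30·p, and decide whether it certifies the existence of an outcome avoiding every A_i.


Union bound: P[∪_{i=1}^{30} A_i] ≤ Σ_i P[A_i] ≤ 30·p = 30·(3/85) = 18/17.
Numerically: 18/17 ≈ 1.0588.
Is 18/17 < 1? NO.
Since the bound 18/17 is ≥ 1, the union bound is uninformative here; it does NOT by itself certify existence.

30·p = 18/17 ≈ 1.0588; existence NOT certified by the union bound.


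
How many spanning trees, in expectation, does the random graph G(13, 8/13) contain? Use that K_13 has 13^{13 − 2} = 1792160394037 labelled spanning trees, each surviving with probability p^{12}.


K_13 has 13^{13 − 2} = 1792160394037 labelled spanning trees.
For each such spanning tree H, let X_H = 1 if all 12 edges of H are present in G. Then P[X_H = 1] = p^{12} = (8/13)^{12} = 68719476736/23298085122481.
By linearity: E[X] = Σ_H E[X_H] = 1792160394037 · p^{12} = 1792160394037 · 68719476736/23298085122481 = 68719476736/13.
Numerically: E[X] ≈ 5.2861e+09.

E[X] = 1792160394037 · (8/13)^{12} = 68719476736/13 ≈ 5.2861e+09.


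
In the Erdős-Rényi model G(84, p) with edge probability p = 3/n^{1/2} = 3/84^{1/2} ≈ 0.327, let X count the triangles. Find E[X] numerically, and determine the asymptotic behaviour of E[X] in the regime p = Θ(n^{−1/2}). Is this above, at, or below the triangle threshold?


Number of potential triangles: C(84, 3) = 95284.
Each occurs with probability p³ ≈ (0.327)³ ≈ 3.50707e-02.
By linearity: E[X] = C(84, 3)·p³ ≈ 95284 · 3.50707e-02 ≈ 3341.680.
Since α = 1/2 < 1, p = c/n^{1/2} ≫ 1/n is above the triangle threshold p ~ 1/n. Asymptotically E[X] ~ (c³/6)·n^{3(1−α)} = (3³/6)·n^{1.5} → ∞; triangles are abundant w.h.p.

E[X] ≈ 3341.680; in regime p = Θ(1/n^{1/2}) E[X] diverges (above the triangle threshold p ~ 1/n).


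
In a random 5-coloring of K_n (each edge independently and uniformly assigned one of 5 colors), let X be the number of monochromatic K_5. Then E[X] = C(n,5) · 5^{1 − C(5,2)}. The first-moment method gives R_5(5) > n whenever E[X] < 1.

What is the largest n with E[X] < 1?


We need C(n, 5) · 5^{1 − 10} < 1, i.e. C(n, 5) < 5^{10 − 1} = 1953125.
Check values of n near the boundary:
  n = 47: C(47, 5) = 1533939; 1533939 < 1953125? YES
  n = 48: C(48, 5) = 1712304; 1712304 < 1953125? YES
  n = 49: C(49, 5) = 1906884; 1906884 < 1953125? YES
  n = 50: C(50, 5) = 2118760; 2118760 < 1953125? NO
  n = 51: C(51, 5) = 2349060; 2349060 < 1953125? NO
  n = 52: C(52, 5) = 2598960; 2598960 < 1953125? NO
The largest n with C(n, 5) < 1953125 is n = 49 (where E[X] = 1906884/1953125 ≈ 0.976325). Hence R_5(5) > 49, i.e. R_5(5) ≥ 50.

Largest n = 49; hence R_5(5) > 49.


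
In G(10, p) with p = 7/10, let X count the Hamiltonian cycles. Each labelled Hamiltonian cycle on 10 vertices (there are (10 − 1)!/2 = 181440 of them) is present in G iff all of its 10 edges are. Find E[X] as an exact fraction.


K_10 has (10 − 1)!/2 = 181440 labelled Hamiltonian cycles.
For each such Hamiltonian cycle H, let X_H = 1 if all 10 edges of H are present in G. Then P[X_H = 1] = p^{10} = (7/10)^{10} = 282475249/10000000000.
Summing the indicators: E[X] = Σ_H E[X_H] = 181440 · p^{10} = 181440 · 282475249/10000000000 = 160163466183/31250000.
Numerically: E[X] ≈ 5125.2.

E[X] = 181440 · (7/10)^{10} = 160163466183/31250000 ≈ 5125.2.


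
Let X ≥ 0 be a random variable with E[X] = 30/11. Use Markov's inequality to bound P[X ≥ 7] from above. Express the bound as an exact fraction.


μ = E[X] = 30/11, a = 7.
Markov: P[X ≥ 7] ≤ μ/a = (30/11)/7 = 30/77.
Numerically: ≈ 0.390.
(Since a = 7 > μ = 2.727, the bound 30/77 is < 1 and informative.)

P[X ≥ 7] ≤ 30/77 ≈ 0.390.


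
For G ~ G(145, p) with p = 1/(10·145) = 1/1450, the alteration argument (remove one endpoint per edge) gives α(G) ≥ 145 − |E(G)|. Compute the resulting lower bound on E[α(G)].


E[|E(G)|] = C(145, 2)·p = 10440 · (1/1450) = 36/5.
E[α(G)] ≥ n − E[|E(G)|] = 145 − 36/5 = 689/5.
Numerically: ≈ 137.80000.
(This is only a lower bound; the true E[α(G)] may be larger.)

E[α(G)] ≥ 689/5 ≈ 137.80000.


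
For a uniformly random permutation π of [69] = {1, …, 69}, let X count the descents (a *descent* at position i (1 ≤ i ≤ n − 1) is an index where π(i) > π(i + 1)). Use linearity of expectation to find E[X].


Write X = Σ X_I over i = 1, …, 68, with X_I the indicator of one descent.
There are 68 indicators.
For each fixed i, the pair (π(i), π(i+1)) is a uniformly random ordered pair of distinct values from {1, …, 69}; by symmetry P[π(i) > π(i+1)] = 1/2.
By linearity: E[X] = 68 · (1/2) = (69 − 1) · (1/2) = 34 ≈ 34.000.

E[X] = 34 = 34.000.


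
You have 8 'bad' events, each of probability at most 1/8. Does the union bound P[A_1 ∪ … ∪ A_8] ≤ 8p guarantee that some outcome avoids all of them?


Union bound: P[∪_{i=1}^{8} A_i] ≤ Σ_i P[A_i] ≤ 8·p = 8·(1/8) = 1.
Numerically: 1 ≈ 1.0000.
Is 1 < 1? NO.
Since the bound 1 is ≥ 1, the union bound is uninformative here; it does NOT by itself certify existence.

8·p = 1 ≈ 1.0000; existence NOT certified by the union bound.


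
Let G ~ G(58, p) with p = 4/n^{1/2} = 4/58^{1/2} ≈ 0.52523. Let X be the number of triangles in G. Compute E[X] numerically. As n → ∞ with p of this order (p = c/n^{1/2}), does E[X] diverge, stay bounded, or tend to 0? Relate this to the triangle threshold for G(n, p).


Number of potential triangles: C(58, 3) = 30856.
Each occurs with probability p³ ≈ (0.52523)³ ≈ 1.4488986e-01.
By linearity: E[X] = C(58, 3)·p³ ≈ 30856 · 1.4488986e-01 ≈ 4470.72143.
Since α = 1/2 < 1, p = c/n^{1/2} ≫ 1/n is above the triangle threshold p ~ 1/n. Asymptotically E[X] ~ (c³/6)·n^{3(1−α)} = (4³/6)·n^{1.5} → ∞; triangles are abundant w.h.p.

E[X] ≈ 4470.72143; in regime p = Θ(1/n^{1/2}) E[X] diverges (above the triangle threshold p ~ 1/n).


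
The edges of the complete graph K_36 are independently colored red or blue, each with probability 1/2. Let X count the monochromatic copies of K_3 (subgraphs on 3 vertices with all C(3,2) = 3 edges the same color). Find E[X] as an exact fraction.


Let X = Σ_S X_S over the C(36, 3) = 7140 subsets S of size 3, where X_S = 1 if the K_3 on S is monochromatic.
For a fixed S, the K_3 on S has C(3, 2) = 3 edges. P[all 3 edges red] = (1/2)^3, and likewise for blue, so P[monochromatic] = 2·(1/2)^3 = 2^{1 − 3} = 1/4.
By linearity of expectation: E[X] = C(36, 3) · 2^{1 − 3} = 7140 · 1/4 = 1785.
Numerically: E[X] ≈ 1785.000.

E[X] = C(36,3)·2^(1−C(3,2)) = 1785 ≈ 1785.000.


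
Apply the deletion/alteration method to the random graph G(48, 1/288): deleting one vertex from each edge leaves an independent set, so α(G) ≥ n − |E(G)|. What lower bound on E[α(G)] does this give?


E[|E(G)|] = C(48, 2)·p = 1128 · (1/288) = 47/12.
E[α(G)] ≥ n − E[|E(G)|] = 48 − 47/12 = 529/12.
Numerically: ≈ 44.083.
(This is only a lower bound; the true E[α(G)] may be larger.)

E[α(G)] ≥ 529/12 ≈ 44.083.


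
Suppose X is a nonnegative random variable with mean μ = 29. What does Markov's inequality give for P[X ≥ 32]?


μ = E[X] = 29, a = 32.
Markov: P[X ≥ 32] ≤ μ/a = (29)/32 = 29/32.
Numerically: ≈ 0.906250.
(Since a = 32 > μ = 29.000000, the bound 29/32 is < 1 and informative.)

P[X ≥ 32] ≤ 29/32 ≈ 0.906250.


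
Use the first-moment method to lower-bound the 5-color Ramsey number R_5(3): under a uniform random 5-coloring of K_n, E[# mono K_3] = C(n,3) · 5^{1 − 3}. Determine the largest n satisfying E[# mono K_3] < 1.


We need C(n, 3) · 5^{1 − 3} < 1, i.e. C(n, 3) < 5^{3 − 1} = 25.
Check values of n near the boundary:
  n = 5: C(5, 3) = 10; 10 < 25? YES
  n = 6: C(6, 3) = 20; 20 < 25? YES
  n = 7: C(7, 3) = 35; 35 < 25? NO
  n = 8: C(8, 3) = 56; 56 < 25? NO
The largest n with C(n, 3) < 25 is n = 6 (where E[X] = 4/5 ≈ 0.80000). Hence R_5(3) > 6, i.e. R_5(3) ≥ 7.

Largest n = 6; hence R_5(3) > 6.


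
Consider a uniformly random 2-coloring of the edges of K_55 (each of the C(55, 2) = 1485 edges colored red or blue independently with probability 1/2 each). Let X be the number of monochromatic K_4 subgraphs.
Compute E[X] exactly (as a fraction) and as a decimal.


Let X = Σ_S X_S over the C(55, 4) = 341055 subsets S of size 4, where X_S = 1 if the K_4 on S is monochromatic.
For a fixed S, the K_4 on S has C(4, 2) = 6 edges. P[all 6 edges red] = (1/2)^6, and likewise for blue, so P[monochromatic] = 2·(1/2)^6 = 2^{1 − 6} = 1/32.
By linearity: E[X] = C(55, 4) · 2^{1 − 6} = 341055 · 1/32 = 341055/32.
Numerically: E[X] ≈ 10657.969.

E[X] = C(55,4)·2^(1−C(4,2)) = 341055/32 ≈ 10657.969.


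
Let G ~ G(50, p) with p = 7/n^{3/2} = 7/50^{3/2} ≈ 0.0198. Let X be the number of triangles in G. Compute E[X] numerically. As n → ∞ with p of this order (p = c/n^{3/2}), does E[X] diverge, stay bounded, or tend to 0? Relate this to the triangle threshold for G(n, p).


Number of potential triangles: C(50, 3) = 19600.
Each occurs with probability p³ ≈ (0.0198)³ ≈ 7.76120e-06.
By linearity: E[X] = C(50, 3)·p³ ≈ 19600 · 7.76120e-06 ≈ 0.152.
Since α = 3/2 > 1, p = c/n^{3/2} = o(1/n) is below the triangle threshold p ~ 1/n. Asymptotically E[X] ~ (c³/6)·n^{3(1−α)} = (7³/6)·n^{-1.5} → 0, so by Markov's inequality G has no triangles w.h.p.

E[X] ≈ 0.152; in regime p = Θ(1/n^{3/2}) E[X] tends to 0 (below the triangle threshold p ~ 1/n).


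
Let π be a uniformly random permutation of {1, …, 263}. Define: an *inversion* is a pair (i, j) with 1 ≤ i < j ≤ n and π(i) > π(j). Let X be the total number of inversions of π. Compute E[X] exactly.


Write X = Σ X_I over the C(263, 2) = 34453 pairs i < j, with X_I the indicator of one inversion.
There are 34453 indicators.
For each fixed pair i < j, the values π(i) and π(j) are two distinct elements of {1, …, 263} in uniformly random order; by symmetry P[π(i) > π(j)] = 1/2.
By linearity: E[X] = 34453 · (1/2) = C(263, 2) · (1/2) = 34453/2 = 34453/2 ≈ 17226.500000.

E[X] = 34453/2 = 17226.500000.


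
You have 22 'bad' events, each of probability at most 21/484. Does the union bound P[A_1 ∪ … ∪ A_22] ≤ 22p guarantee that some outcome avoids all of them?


Union bound: P[∪_{i=1}^{22} A_i] ≤ Σ_i P[A_i] ≤ 22·p = 22·(21/484) = 21/22.
Numerically: 21/22 ≈ 0.954545.
Is 21/22 < 1? YES.
Since P[∪ A_i] ≤ 21/22 < 1, the complement has P[∩ A_i^c] ≥ 1 − 21/22 = 1/22 > 0, so some outcome avoids every A_i.

22·p = 21/22 ≈ 0.954545; existence CERTIFIED by the union bound.


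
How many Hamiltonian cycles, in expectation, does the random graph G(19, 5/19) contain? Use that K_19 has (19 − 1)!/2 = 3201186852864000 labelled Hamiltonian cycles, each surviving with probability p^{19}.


K_19 has (19 − 1)!/2 = 3201186852864000 labelled Hamiltonian cycles.
For each such Hamiltonian cycle H, let X_H = 1 if all 19 edges of H are present in G. Then P[X_H = 1] = p^{19} = (5/19)^{19} = 19073486328125/1978419655660313589123979.
By linearity: E[X] = Σ_H E[X_H] = 3201186852864000 · p^{19} = 3201186852864000 · 19073486328125/1978419655660313589123979 = 61057793671875000000000000000/1978419655660313589123979.
Numerically: E[X] ≈ 30862.

E[X] = 3201186852864000 · (5/19)^{19} = 61057793671875000000000000000/1978419655660313589123979 ≈ 30862.


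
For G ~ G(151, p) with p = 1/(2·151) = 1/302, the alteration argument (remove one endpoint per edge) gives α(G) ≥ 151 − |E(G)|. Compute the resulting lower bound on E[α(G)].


E[|E(G)|] = C(151, 2)·p = 11325 · (1/302) = 75/2.
E[α(G)] ≥ n − E[|E(G)|] = 151 − 75/2 = 227/2.
Numerically: ≈ 113.50000.
(This is only a lower bound; the true E[α(G)] may be larger.)

E[α(G)] ≥ 227/2 ≈ 113.50000.
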